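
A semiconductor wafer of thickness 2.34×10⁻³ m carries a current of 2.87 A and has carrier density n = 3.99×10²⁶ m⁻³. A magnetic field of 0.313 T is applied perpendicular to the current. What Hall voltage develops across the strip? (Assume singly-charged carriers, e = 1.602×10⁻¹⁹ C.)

V_H = IB/(n e t).
V_H = (2.87)(0.313)/((3.99×10²⁶)(1.602×10⁻¹⁹)(2.34×10⁻³)) ≈ 6.01×10⁻⁶ V.

V_H ≈ 6.01×10⁻⁶ V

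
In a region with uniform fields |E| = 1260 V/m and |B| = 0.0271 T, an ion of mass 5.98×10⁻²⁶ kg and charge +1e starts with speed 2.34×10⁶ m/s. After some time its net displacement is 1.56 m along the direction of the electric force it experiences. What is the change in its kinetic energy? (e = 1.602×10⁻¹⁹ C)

The magnetic force is always ⟂ v and does no work; only the electric force changes KE.
ΔKE = F_E · d = |q|E d = (1.602×10⁻¹⁹)(1260)(1.56) ≈ 3.15×10⁻¹⁶ J.

ΔKE ≈ 3.15×10⁻¹⁶ J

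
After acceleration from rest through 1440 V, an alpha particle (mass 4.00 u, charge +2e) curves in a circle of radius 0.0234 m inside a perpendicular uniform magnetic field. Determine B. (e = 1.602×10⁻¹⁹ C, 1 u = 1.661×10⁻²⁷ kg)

v = √(2|q|V/m) = √(2·3.204×10⁻¹⁹·1440/6.644×10⁻²⁷) ≈ 3.727×10⁵ m/s.
B = mv/(|q|r) = (6.644×10⁻²⁷)(3.727×10⁵)/((3.204×10⁻¹⁹)(0.0234)) ≈ 0.330 T.

B ≈ 0.330 T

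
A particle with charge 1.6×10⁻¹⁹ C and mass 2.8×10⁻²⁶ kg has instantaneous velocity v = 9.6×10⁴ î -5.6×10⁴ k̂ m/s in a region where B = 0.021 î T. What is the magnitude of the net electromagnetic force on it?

v×B = (0, -1180, 0) N/C.
F = q v×B = (1.6×10⁻¹⁹ C)·(0, -1180, 0) = (0, -1.88×10⁻¹⁶, 0) N.
|F| = 1.88×10⁻¹⁶ N.

|F| ≈ 1.88×10⁻¹⁶ N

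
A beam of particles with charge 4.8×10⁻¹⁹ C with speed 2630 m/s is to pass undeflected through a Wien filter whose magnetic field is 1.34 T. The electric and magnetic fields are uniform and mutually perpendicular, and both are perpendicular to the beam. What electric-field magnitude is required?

E = 3520 V/m

For straight-line motion qE = qvB, so E = vB.
E = 2630 × 1.34 = 3520 V/m.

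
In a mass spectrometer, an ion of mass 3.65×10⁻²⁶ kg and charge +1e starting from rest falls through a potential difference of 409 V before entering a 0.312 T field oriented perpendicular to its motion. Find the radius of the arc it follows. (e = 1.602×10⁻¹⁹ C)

r ≈ 0.0438 m

Acceleration: |q|V = ½mv² ⇒ v = √(2|q|V/m) = √(2·1.602×10⁻¹⁹·409/3.65×10⁻²⁶) ≈ 5.992×10⁴ m/s.
In the field: r = mv/(|q|B) = (3.65×10⁻²⁶)(5.992×10⁴)/((1.602×10⁻¹⁹)(0.312)) ≈ 0.0438 m.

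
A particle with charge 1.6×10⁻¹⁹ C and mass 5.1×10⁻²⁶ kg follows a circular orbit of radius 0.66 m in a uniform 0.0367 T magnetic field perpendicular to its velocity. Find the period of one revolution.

T ≈ 5.46×10⁻⁵ s

The cyclotron period depends only on m, q, B: T = 2πm/(|q|B).
T = 2π(5.1×10⁻²⁶)/((1.6×10⁻¹⁹)(0.0367)) ≈ 5.46×10⁻⁵ s.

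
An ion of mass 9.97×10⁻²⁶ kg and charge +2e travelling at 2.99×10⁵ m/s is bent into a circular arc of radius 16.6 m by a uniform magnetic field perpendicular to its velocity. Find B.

From |q|vB = mv²/r, B = mv/(|q|r).
B = (9.97×10⁻²⁶)(2.99×10⁵)/((3.204×10⁻¹⁹)(16.6)) ≈ 5.60×10⁻³ T.

B ≈ 5.60×10⁻³ T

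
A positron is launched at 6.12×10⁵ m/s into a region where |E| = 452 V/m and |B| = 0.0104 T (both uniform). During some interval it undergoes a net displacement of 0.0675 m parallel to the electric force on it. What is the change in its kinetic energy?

The magnetic force is always ⟂ v and does no work; only the electric force changes KE.
ΔKE = F_E · d = |q|E d = (1.602×10⁻¹⁹)(452)(0.0675) ≈ 4.89×10⁻¹⁸ J.

ΔKE ≈ 4.89×10⁻¹⁸ J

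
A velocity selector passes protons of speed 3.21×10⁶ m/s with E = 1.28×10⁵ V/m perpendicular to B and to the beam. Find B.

Balance of forces in the selector: qE = qvB ⇒ B = E/v.
B = 1.28×10⁵/3.21×10⁶ = 0.0399 T.

B = 0.0399 T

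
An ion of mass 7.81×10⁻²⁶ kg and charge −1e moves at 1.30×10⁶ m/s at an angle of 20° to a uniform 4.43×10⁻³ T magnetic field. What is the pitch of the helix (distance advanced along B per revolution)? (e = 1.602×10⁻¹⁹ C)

v∥ = v cosθ = 1.30×10⁶·cos20° ≈ 1.222×10⁶ m/s.
T = 2πm/(|q|B) = 2π(7.81×10⁻²⁶)/((1.602×10⁻¹⁹)(4.43×10⁻³)) ≈ 6.915×10⁻⁴ s.
pitch = v∥ T = (1.222×10⁶)(6.915×10⁻⁴) ≈ 845 m.

p ≈ 845 m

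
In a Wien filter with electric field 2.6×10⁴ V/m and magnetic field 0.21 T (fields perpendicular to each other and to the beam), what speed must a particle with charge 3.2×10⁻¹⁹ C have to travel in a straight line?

Zero net Lorentz force requires |qE| = |q v×B|, i.e. E = vB.
v = E/B = 2.6×10⁴/0.21 = 1.2×10⁵ m/s.

v = 1.2×10⁵ m/s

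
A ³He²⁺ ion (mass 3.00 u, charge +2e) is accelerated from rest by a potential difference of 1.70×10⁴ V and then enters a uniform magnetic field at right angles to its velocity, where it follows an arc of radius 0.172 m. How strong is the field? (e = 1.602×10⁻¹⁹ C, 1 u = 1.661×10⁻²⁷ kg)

B ≈ 0.134 T

v = √(2|q|V/m) = √(2·3.204×10⁻¹⁹·1.70×10⁴/4.983×10⁻²⁷) ≈ 1.479×10⁶ m/s.
B = mv/(|q|r) = (4.983×10⁻²⁷)(1.479×10⁶)/((3.204×10⁻¹⁹)(0.172)) ≈ 0.134 T.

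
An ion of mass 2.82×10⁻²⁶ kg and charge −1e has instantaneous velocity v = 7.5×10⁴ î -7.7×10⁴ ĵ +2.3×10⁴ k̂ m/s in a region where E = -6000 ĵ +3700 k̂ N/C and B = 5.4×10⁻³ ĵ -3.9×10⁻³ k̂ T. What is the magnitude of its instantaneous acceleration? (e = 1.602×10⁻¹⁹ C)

|a| ≈ 4.00×10¹⁰ m/s²

v×B = (176, 292, 405) N/C.
E + v×B = (176, -5710, 4100) N/C.
F = q(E + v×B) = (−1.602×10⁻¹⁹ C)·(176, -5710, 4100) = (-2.82×10⁻¹⁷, 9.14×10⁻¹⁶, -6.58×10⁻¹⁶) N.
|a| = |F|/m = 1.127×10⁻¹⁵/2.82×10⁻²⁶ ≈ 4.00×10¹⁰ m/s².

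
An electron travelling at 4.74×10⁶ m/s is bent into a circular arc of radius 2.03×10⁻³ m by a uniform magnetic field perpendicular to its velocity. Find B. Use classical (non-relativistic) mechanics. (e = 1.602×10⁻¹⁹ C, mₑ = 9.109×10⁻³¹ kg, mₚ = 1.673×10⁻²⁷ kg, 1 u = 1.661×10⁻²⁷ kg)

B ≈ 0.0133 T

From |q|vB = mv²/r, B = mv/(|q|r).
B = (9.109×10⁻³¹)(4.74×10⁶)/((1.602×10⁻¹⁹)(2.03×10⁻³)) ≈ 0.0133 T.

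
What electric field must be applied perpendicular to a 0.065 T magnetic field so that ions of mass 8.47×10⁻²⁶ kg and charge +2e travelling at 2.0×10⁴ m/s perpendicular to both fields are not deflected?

E = 1300 V/m

For straight-line motion qE = qvB, so E = vB.
E = 2.0×10⁴ × 0.065 = 1300 V/m.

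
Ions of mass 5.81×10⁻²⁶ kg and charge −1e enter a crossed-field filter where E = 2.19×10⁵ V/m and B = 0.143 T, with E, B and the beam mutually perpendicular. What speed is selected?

v = 1.53×10⁶ m/s

For undeflected motion the electric and magnetic forces balance: qE = qvB.
v = E/B = 2.19×10⁵/0.143 = 1.53×10⁶ m/s.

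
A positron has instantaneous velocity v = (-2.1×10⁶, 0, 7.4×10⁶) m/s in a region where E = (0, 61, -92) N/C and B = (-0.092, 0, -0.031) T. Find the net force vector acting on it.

F ≈ (0, -1.19×10⁻¹³, -1.47×10⁻¹⁷) N

v×B = (0, -7.46×10⁵, 0) N/C.
E + v×B = (0, -7.46×10⁵, -92.0) N/C.
F = q(E + v×B) = (1.602×10⁻¹⁹ C)·(0, -7.46×10⁵, -92.0) = (0, -1.19×10⁻¹³, -1.47×10⁻¹⁷) N.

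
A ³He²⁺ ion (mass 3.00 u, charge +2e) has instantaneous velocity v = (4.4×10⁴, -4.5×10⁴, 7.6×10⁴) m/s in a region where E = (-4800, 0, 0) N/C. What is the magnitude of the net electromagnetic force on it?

|F| ≈ 1.54×10⁻¹⁵ N

Only an electric field acts, so F = qE = (3.204×10⁻¹⁹ C)·(-4800, 0, 0) = (-1.54×10⁻¹⁵, 0, 0) N.
|F| = 1.54×10⁻¹⁵ N.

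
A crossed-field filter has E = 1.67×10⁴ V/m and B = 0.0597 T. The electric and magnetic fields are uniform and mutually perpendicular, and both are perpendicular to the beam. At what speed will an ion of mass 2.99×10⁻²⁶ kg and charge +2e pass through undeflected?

Straight-line motion ⇒ electric and magnetic forces cancel, so E = vB.
v = E/B = 1.67×10⁴/0.0597 = 2.80×10⁵ m/s.

v = 2.80×10⁵ m/s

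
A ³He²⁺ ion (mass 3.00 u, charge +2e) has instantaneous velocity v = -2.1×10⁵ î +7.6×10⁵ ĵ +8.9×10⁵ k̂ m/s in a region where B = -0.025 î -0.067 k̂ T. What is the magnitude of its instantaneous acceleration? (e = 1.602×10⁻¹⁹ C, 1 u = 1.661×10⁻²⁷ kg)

v×B = (-5.09×10⁴, -3.63×10⁴, 1.90×10⁴) N/C.
F = q v×B = (3.204×10⁻¹⁹ C)·(-5.09×10⁴, -3.63×10⁴, 1.90×10⁴) = (-1.63×10⁻¹⁴, -1.16×10⁻¹⁴, 6.09×10⁻¹⁵) N.
|a| = |F|/m = 2.094×10⁻¹⁴/4.983×10⁻²⁷ ≈ 4.20×10¹² m/s².

|a| ≈ 4.20×10¹² m/s²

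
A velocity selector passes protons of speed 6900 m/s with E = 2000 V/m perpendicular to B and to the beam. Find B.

B = 0.29 T

Balance of forces in the selector: qE = qvB ⇒ B = E/v.
B = 2000/6900 = 0.29 T.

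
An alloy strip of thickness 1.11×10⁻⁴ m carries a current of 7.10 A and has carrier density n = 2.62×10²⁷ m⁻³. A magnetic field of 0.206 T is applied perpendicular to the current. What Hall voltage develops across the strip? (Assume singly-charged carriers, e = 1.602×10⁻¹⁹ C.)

V_H = IB/(n e t).
V_H = (7.10)(0.206)/((2.62×10²⁷)(1.602×10⁻¹⁹)(1.11×10⁻⁴)) ≈ 3.14×10⁻⁵ V.

V_H ≈ 3.14×10⁻⁵ V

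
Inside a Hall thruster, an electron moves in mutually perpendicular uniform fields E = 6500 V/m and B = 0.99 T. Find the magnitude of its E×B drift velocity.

In crossed fields the guiding centre drifts at v_d = |E×B|/B² = E/B, independent of charge and mass.
v_d = 6500/0.99 = 6600 m/s.

v_d ≈ 6600 m/s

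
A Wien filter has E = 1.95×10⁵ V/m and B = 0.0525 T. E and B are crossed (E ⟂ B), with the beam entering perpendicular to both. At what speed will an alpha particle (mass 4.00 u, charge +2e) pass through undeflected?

v = 3.71×10⁶ m/s

Zero net Lorentz force requires |qE| = |q v×B|, i.e. E = vB.
v = E/B = 1.95×10⁵/0.0525 = 3.71×10⁶ m/s.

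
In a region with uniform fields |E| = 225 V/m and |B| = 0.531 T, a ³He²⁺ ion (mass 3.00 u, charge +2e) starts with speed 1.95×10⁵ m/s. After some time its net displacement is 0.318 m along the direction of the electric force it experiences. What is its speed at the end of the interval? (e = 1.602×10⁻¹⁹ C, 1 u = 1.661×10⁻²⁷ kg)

v_f ≈ 2.17×10⁵ m/s

B does no work; ΔKE = |q|E d.
½mv_f² = ½mv₀² + |q|Ed = ½(4.983×10⁻²⁷)(1.95×10⁵)² + (3.204×10⁻¹⁹)(225)(0.318) ≈ 9.474×10⁻¹⁷ J + 2.292×10⁻¹⁷ J ≈ 1.177×10⁻¹⁶ J.
v_f = √(2·1.177×10⁻¹⁶/4.983×10⁻²⁷) ≈ 2.17×10⁵ m/s.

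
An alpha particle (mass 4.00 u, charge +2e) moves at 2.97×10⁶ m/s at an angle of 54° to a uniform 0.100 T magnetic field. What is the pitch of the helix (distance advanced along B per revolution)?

p ≈ 2.27 m

v∥ = v cosθ = 2.97×10⁶·cos54° ≈ 1.746×10⁶ m/s.
T = 2πm/(|q|B) = 2π(6.644×10⁻²⁷)/((3.204×10⁻¹⁹)(0.100)) ≈ 1.303×10⁻⁶ s.
pitch = v∥ T = (1.746×10⁶)(1.303×10⁻⁶) ≈ 2.27 m.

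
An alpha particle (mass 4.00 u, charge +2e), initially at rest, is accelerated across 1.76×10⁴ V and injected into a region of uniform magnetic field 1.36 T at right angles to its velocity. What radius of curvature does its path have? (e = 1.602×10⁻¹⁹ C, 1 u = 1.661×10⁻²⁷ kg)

Acceleration: |q|V = ½mv² ⇒ v = √(2|q|V/m) = √(2·3.204×10⁻¹⁹·1.76×10⁴/6.644×10⁻²⁷) ≈ 1.303×10⁶ m/s.
In the field: r = mv/(|q|B) = (6.644×10⁻²⁷)(1.303×10⁶)/((3.204×10⁻¹⁹)(1.36)) ≈ 0.0199 m.

r ≈ 0.0199 m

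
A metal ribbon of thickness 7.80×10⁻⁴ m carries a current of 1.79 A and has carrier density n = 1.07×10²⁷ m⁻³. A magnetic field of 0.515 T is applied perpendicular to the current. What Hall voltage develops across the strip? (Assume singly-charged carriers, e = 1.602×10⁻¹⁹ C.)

V_H ≈ 6.89×10⁻⁶ V

V_H = IB/(n e t).
V_H = (1.79)(0.515)/((1.07×10²⁷)(1.602×10⁻¹⁹)(7.80×10⁻⁴)) ≈ 6.89×10⁻⁶ V.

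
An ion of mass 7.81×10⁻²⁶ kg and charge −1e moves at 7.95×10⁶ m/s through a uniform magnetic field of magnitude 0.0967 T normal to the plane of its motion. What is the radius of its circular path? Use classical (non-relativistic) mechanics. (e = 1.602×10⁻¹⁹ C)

The magnetic force provides the centripetal force: |q|vB = mv²/r.
r = mv/(|q|B) = (7.81×10⁻²⁶)(7.95×10⁶)/((1.602×10⁻¹⁹)(0.0967)) ≈ 40.1 m.

r ≈ 40.1 m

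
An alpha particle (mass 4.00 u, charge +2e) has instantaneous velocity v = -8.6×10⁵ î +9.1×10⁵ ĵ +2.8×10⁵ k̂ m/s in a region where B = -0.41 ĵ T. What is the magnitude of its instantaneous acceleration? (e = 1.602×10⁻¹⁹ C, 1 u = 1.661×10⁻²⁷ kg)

|a| ≈ 1.79×10¹³ m/s²

v×B = (1.15×10⁵, 0, 3.53×10⁵) N/C.
F = q v×B = (3.204×10⁻¹⁹ C)·(1.15×10⁵, 0, 3.53×10⁵) = (3.68×10⁻¹⁴, 0, 1.13×10⁻¹³) N.
|a| = |F|/m = 1.188×10⁻¹³/6.644×10⁻²⁷ ≈ 1.79×10¹³ m/s².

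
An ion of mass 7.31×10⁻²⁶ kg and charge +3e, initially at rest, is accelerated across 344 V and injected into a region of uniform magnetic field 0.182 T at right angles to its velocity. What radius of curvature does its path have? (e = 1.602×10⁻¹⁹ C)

r ≈ 0.0562 m

Acceleration: |q|V = ½mv² ⇒ v = √(2|q|V/m) = √(2·4.806×10⁻¹⁹·344/7.31×10⁻²⁶) ≈ 6.726×10⁴ m/s.
In the field: r = mv/(|q|B) = (7.31×10⁻²⁶)(6.726×10⁴)/((4.806×10⁻¹⁹)(0.182)) ≈ 0.0562 m.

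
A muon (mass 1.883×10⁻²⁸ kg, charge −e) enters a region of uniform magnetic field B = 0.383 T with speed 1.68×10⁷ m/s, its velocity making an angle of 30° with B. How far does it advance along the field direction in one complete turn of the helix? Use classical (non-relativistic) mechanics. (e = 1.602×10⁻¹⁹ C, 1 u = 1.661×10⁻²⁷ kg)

p ≈ 0.281 m

v∥ = v cosθ = 1.68×10⁷·cos30° ≈ 1.455×10⁷ m/s.
T = 2πm/(|q|B) = 2π(1.883×10⁻²⁸)/((1.602×10⁻¹⁹)(0.383)) ≈ 1.928×10⁻⁸ s.
pitch = v∥ T = (1.455×10⁷)(1.928×10⁻⁸) ≈ 0.281 m.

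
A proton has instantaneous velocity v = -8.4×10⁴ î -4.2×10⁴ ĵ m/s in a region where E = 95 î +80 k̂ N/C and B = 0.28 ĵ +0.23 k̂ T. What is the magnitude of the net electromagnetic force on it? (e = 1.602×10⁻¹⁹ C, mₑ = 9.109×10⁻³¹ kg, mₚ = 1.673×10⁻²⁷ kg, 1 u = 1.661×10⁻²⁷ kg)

|F| ≈ 5.10×10⁻¹⁵ N

v×B = (-9660, 1.93×10⁴, -2.35×10⁴) N/C.
E + v×B = (-9560, 1.93×10⁴, -2.34×10⁴) N/C.
F = q(E + v×B) = (1.602×10⁻¹⁹ C)·(-9560, 1.93×10⁴, -2.34×10⁴) = (-1.53×10⁻¹⁵, 3.10×10⁻¹⁵, -3.76×10⁻¹⁵) N.
|F| = 5.10×10⁻¹⁵ N.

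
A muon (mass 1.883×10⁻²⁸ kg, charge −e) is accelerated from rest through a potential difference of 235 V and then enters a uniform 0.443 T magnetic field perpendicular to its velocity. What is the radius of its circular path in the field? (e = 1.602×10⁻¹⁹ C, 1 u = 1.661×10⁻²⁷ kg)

r ≈ 1.68×10⁻³ m

Acceleration: |q|V = ½mv² ⇒ v = √(2|q|V/m) = √(2·1.602×10⁻¹⁹·235/1.883×10⁻²⁸) ≈ 6.323×10⁵ m/s.
In the field: r = mv/(|q|B) = (1.883×10⁻²⁸)(6.323×10⁵)/((1.602×10⁻¹⁹)(0.443)) ≈ 1.68×10⁻³ m.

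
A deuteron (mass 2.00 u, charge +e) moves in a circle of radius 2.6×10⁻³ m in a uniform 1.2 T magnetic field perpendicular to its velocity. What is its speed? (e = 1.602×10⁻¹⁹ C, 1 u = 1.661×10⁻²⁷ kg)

v ≈ 1.5×10⁵ m/s

From |q|vB = mv²/r, v = |q|Br/m.
v = (1.602×10⁻¹⁹)(1.2)(2.6×10⁻³)/3.322×10⁻²⁷ ≈ 1.5×10⁵ m/s.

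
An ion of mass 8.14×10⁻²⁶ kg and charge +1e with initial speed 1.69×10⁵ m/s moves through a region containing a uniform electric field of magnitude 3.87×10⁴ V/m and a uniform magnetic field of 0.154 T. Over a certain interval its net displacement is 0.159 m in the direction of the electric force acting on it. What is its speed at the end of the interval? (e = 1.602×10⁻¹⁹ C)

v_f ≈ 2.30×10⁵ m/s

B does no work; ΔKE = |q|E d.
½mv_f² = ½mv₀² + |q|Ed = ½(8.14×10⁻²⁶)(1.69×10⁵)² + (1.602×10⁻¹⁹)(3.87×10⁴)(0.159) ≈ 1.162×10⁻¹⁵ J + 9.858×10⁻¹⁶ J ≈ 2.148×10⁻¹⁵ J.
v_f = √(2·2.148×10⁻¹⁵/8.14×10⁻²⁶) ≈ 2.30×10⁵ m/s.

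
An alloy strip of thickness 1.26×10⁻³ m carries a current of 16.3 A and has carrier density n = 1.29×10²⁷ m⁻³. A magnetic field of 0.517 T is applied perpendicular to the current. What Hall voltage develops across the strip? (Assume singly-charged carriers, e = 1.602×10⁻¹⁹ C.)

V_H ≈ 3.24×10⁻⁵ V

V_H = IB/(n e t).
V_H = (16.3)(0.517)/((1.29×10²⁷)(1.602×10⁻¹⁹)(1.26×10⁻³)) ≈ 3.24×10⁻⁵ V.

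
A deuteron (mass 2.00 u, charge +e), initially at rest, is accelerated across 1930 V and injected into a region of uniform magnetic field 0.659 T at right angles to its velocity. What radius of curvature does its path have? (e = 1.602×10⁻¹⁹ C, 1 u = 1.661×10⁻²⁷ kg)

Acceleration: |q|V = ½mv² ⇒ v = √(2|q|V/m) = √(2·1.602×10⁻¹⁹·1930/3.322×10⁻²⁷) ≈ 4.314×10⁵ m/s.
In the field: r = mv/(|q|B) = (3.322×10⁻²⁷)(4.314×10⁵)/((1.602×10⁻¹⁹)(0.659)) ≈ 0.0136 m.

r ≈ 0.0136 m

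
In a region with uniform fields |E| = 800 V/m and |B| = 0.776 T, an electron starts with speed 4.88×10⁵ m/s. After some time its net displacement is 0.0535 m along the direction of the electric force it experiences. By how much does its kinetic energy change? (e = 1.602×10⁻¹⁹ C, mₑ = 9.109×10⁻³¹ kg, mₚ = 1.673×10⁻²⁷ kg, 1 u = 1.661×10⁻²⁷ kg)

ΔKE ≈ 6.86×10⁻¹⁸ J

The magnetic force is always ⟂ v and does no work; only the electric force changes KE.
ΔKE = F_E · d = |q|E d = (1.602×10⁻¹⁹)(800)(0.0535) ≈ 6.86×10⁻¹⁸ J.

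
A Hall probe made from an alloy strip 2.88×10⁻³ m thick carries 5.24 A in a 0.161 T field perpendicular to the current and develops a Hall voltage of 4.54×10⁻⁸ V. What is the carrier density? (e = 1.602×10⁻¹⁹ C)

n ≈ 4.03×10²⁸ m⁻³

From V_H = IB/(n e t), n = IB/(V_H e t).
n = (5.24)(0.161)/((4.54×10⁻⁸)(1.602×10⁻¹⁹)(2.88×10⁻³)) ≈ 4.03×10²⁸ m⁻³.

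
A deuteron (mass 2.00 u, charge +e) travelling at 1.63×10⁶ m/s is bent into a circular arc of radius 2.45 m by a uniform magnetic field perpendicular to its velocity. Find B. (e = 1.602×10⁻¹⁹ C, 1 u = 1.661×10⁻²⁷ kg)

From |q|vB = mv²/r, B = mv/(|q|r).
B = (3.322×10⁻²⁷)(1.63×10⁶)/((1.602×10⁻¹⁹)(2.45)) ≈ 0.0138 T.

B ≈ 0.0138 T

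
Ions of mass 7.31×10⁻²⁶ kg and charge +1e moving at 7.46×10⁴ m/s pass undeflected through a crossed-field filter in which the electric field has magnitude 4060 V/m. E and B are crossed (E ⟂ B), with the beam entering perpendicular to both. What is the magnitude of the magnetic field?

Balance of forces in the selector: qE = qvB ⇒ B = E/v.
B = 4060/7.46×10⁴ = 0.0544 T.

B = 0.0544 T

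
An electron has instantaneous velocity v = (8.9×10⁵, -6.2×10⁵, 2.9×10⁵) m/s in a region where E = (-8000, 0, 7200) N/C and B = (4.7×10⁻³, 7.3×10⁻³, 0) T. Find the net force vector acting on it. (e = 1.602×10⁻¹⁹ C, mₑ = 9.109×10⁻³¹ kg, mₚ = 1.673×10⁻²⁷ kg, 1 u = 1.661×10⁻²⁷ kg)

v×B = (-2120, 1360, 9410) N/C.
E + v×B = (-1.01×10⁴, 1360, 1.66×10⁴) N/C.
F = q(E + v×B) = (−1.602×10⁻¹⁹ C)·(-1.01×10⁴, 1360, 1.66×10⁴) = (1.62×10⁻¹⁵, -2.18×10⁻¹⁶, -2.66×10⁻¹⁵) N.

F ≈ (1.62×10⁻¹⁵, -2.18×10⁻¹⁶, -2.66×10⁻¹⁵) N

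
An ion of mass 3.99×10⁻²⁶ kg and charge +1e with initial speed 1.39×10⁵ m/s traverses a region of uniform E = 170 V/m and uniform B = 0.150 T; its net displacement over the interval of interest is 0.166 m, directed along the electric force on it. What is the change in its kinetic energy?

The magnetic force is always ⟂ v and does no work; only the electric force changes KE.
ΔKE = F_E · d = |q|E d = (1.602×10⁻¹⁹)(170)(0.166) ≈ 4.52×10⁻¹⁸ J.

ΔKE ≈ 4.52×10⁻¹⁸ J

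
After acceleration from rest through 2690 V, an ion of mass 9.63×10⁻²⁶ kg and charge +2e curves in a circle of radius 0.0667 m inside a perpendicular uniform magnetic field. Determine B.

B ≈ 0.603 T

v = √(2|q|V/m) = √(2·3.204×10⁻¹⁹·2690/9.63×10⁻²⁶) ≈ 1.338×10⁵ m/s.
B = mv/(|q|r) = (9.63×10⁻²⁶)(1.338×10⁵)/((3.204×10⁻¹⁹)(0.0667)) ≈ 0.603 T.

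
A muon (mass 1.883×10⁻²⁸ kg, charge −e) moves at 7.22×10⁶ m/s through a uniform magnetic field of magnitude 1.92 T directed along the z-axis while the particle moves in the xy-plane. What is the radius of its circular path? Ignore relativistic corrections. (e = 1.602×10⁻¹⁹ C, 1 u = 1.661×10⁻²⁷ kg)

The magnetic force provides the centripetal force: |q|vB = mv²/r.
r = mv/(|q|B) = (1.883×10⁻²⁸)(7.22×10⁶)/((1.602×10⁻¹⁹)(1.92)) ≈ 4.42×10⁻³ m.

r ≈ 4.42×10⁻³ m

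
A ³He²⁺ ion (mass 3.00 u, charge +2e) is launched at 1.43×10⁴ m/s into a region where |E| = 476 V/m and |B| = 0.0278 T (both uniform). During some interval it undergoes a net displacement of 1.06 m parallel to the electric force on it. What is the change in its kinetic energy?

ΔKE ≈ 1.62×10⁻¹⁶ J

The magnetic force is always ⟂ v and does no work; only the electric force changes KE.
ΔKE = F_E · d = |q|E d = (3.204×10⁻¹⁹)(476)(1.06) ≈ 1.62×10⁻¹⁶ J.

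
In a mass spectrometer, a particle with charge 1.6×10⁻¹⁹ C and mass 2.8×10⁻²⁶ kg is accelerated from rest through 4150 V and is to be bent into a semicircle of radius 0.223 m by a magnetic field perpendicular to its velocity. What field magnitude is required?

B ≈ 0.171 T

v = √(2|q|V/m) = √(2·1.6×10⁻¹⁹·4150/2.8×10⁻²⁶) ≈ 2.178×10⁵ m/s.
B = mv/(|q|r) = (2.8×10⁻²⁶)(2.178×10⁵)/((1.6×10⁻¹⁹)(0.223)) ≈ 0.171 T.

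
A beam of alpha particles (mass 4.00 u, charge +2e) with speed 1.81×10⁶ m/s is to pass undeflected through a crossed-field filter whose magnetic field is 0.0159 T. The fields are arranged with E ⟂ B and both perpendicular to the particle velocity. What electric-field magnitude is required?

E = 2.88×10⁴ V/m

For straight-line motion qE = qvB, so E = vB.
E = 1.81×10⁶ × 0.0159 = 2.88×10⁴ V/m.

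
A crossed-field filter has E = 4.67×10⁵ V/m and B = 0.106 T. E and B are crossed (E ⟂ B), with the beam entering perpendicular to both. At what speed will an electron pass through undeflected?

v = 4.41×10⁶ m/s

Straight-line motion ⇒ electric and magnetic forces cancel, so E = vB.
v = E/B = 4.67×10⁵/0.106 = 4.41×10⁶ m/s.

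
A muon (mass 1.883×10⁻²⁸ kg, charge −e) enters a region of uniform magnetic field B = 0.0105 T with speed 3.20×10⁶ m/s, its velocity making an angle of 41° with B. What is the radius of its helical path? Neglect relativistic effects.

r ≈ 0.235 m

v⊥ = v sinθ = 3.20×10⁶·sin41° ≈ 2.099×10⁶ m/s.
r = m v⊥/(|q|B) = (1.883×10⁻²⁸)(2.099×10⁶)/((1.602×10⁻¹⁹)(0.0105)) ≈ 0.235 m.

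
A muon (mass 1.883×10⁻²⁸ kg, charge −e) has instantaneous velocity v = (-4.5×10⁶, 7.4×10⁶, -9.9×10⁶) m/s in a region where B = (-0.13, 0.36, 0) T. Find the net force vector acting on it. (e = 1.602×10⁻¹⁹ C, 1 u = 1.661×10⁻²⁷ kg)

F ≈ (-5.71×10⁻¹³, -2.06×10⁻¹³, 1.05×10⁻¹³) N

v×B = (3.56×10⁶, 1.29×10⁶, -6.58×10⁵) N/C.
F = q v×B = (−1.602×10⁻¹⁹ C)·(3.56×10⁶, 1.29×10⁶, -6.58×10⁵) = (-5.71×10⁻¹³, -2.06×10⁻¹³, 1.05×10⁻¹³) N.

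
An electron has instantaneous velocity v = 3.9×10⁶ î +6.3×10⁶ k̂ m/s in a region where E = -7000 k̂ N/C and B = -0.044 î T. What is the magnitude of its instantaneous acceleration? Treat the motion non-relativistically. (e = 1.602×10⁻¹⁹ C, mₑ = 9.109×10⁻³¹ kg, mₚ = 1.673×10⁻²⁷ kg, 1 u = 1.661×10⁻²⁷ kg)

|a| ≈ 4.88×10¹⁶ m/s²

v×B = (0, -2.77×10⁵, 0) N/C.
E + v×B = (0, -2.77×10⁵, -7000) N/C.
F = q(E + v×B) = (−1.602×10⁻¹⁹ C)·(0, -2.77×10⁵, -7000) = (0, 4.44×10⁻¹⁴, 1.12×10⁻¹⁵) N.
|a| = |F|/m = 4.442×10⁻¹⁴/9.109×10⁻³¹ ≈ 4.88×10¹⁶ m/s².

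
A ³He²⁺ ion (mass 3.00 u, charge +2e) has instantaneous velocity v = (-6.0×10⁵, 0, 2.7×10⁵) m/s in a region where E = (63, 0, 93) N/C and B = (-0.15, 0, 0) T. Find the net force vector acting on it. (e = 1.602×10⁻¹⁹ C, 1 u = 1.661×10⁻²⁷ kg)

F ≈ (2.02×10⁻¹⁷, -1.30×10⁻¹⁴, 2.98×10⁻¹⁷) N

v×B = (0, -4.05×10⁴, 0) N/C.
E + v×B = (63.0, -4.05×10⁴, 93.0) N/C.
F = q(E + v×B) = (3.204×10⁻¹⁹ C)·(63.0, -4.05×10⁴, 93.0) = (2.02×10⁻¹⁷, -1.30×10⁻¹⁴, 2.98×10⁻¹⁷) N.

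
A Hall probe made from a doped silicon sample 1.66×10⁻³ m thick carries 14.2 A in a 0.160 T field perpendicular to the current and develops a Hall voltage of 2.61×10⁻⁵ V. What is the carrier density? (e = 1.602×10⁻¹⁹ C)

n ≈ 3.27×10²⁶ m⁻³

From V_H = IB/(n e t), n = IB/(V_H e t).
n = (14.2)(0.160)/((2.61×10⁻⁵)(1.602×10⁻¹⁹)(1.66×10⁻³)) ≈ 3.27×10²⁶ m⁻³.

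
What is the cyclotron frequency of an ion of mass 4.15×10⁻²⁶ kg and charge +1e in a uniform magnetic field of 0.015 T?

f ≈ 9200 Hz

f = |q|B/(2πm).
f = (1.602×10⁻¹⁹)(0.015)/(2π·4.15×10⁻²⁶) ≈ 9200 Hz.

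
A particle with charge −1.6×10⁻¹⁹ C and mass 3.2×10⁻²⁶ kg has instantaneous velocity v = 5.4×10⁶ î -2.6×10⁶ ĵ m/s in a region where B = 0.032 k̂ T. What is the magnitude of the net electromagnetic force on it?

|F| ≈ 3.07×10⁻¹⁴ N

v×B = (-8.32×10⁴, -1.73×10⁵, 0) N/C.
F = q v×B = (−1.6×10⁻¹⁹ C)·(-8.32×10⁴, -1.73×10⁵, 0) = (1.33×10⁻¹⁴, 2.76×10⁻¹⁴, 0) N.
|F| = 3.07×10⁻¹⁴ N.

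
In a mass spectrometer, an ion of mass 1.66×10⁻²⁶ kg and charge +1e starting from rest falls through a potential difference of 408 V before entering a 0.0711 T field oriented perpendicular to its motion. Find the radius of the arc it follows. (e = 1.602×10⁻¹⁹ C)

r ≈ 0.129 m

Acceleration: |q|V = ½mv² ⇒ v = √(2|q|V/m) = √(2·1.602×10⁻¹⁹·408/1.66×10⁻²⁶) ≈ 8.874×10⁴ m/s.
In the field: r = mv/(|q|B) = (1.66×10⁻²⁶)(8.874×10⁴)/((1.602×10⁻¹⁹)(0.0711)) ≈ 0.129 m.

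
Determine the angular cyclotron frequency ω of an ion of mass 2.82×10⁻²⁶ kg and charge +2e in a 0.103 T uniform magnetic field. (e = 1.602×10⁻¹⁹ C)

ω = |q|B/m.
ω = (3.204×10⁻¹⁹)(0.103)/2.82×10⁻²⁶ ≈ 1.17×10⁶ rad/s.

ω ≈ 1.17×10⁶ rad/s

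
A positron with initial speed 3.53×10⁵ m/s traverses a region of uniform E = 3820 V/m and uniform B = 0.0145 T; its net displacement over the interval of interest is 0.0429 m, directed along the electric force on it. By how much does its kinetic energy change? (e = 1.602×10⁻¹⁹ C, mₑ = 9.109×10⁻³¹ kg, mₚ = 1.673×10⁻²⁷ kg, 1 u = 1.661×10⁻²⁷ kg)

ΔKE ≈ 2.63×10⁻¹⁷ J

The magnetic force is always ⟂ v and does no work; only the electric force changes KE.
ΔKE = F_E · d = |q|E d = (1.602×10⁻¹⁹)(3820)(0.0429) ≈ 2.63×10⁻¹⁷ J.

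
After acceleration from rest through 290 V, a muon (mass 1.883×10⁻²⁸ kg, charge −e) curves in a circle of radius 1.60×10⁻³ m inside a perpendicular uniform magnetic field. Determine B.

B ≈ 0.516 T

v = √(2|q|V/m) = √(2·1.602×10⁻¹⁹·290/1.883×10⁻²⁸) ≈ 7.025×10⁵ m/s.
B = mv/(|q|r) = (1.883×10⁻²⁸)(7.025×10⁵)/((1.602×10⁻¹⁹)(1.60×10⁻³)) ≈ 0.516 T.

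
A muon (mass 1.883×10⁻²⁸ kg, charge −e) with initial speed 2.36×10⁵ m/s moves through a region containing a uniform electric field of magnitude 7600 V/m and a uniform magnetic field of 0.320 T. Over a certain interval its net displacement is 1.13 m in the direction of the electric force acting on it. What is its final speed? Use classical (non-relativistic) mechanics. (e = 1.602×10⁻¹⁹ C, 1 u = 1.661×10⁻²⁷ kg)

v_f ≈ 3.83×10⁶ m/s

B does no work; ΔKE = |q|E d.
½mv_f² = ½mv₀² + |q|Ed = ½(1.883×10⁻²⁸)(2.36×10⁵)² + (1.602×10⁻¹⁹)(7600)(1.13) ≈ 5.244×10⁻¹⁸ J + 1.376×10⁻¹⁵ J ≈ 1.381×10⁻¹⁵ J.
v_f = √(2·1.381×10⁻¹⁵/1.883×10⁻²⁸) ≈ 3.83×10⁶ m/s.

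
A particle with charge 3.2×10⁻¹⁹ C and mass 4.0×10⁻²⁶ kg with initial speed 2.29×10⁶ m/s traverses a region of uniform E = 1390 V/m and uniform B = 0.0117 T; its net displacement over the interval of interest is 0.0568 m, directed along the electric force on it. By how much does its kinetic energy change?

The magnetic force is always ⟂ v and does no work; only the electric force changes KE.
ΔKE = F_E · d = |q|E d = (3.2×10⁻¹⁹)(1390)(0.0568) ≈ 2.53×10⁻¹⁷ J.

ΔKE ≈ 2.53×10⁻¹⁷ J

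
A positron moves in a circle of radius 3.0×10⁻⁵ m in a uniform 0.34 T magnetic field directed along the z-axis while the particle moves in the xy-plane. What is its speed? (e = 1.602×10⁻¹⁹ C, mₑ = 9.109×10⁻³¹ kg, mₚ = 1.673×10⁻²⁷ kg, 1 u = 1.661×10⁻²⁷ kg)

From |q|vB = mv²/r, v = |q|Br/m.
v = (1.602×10⁻¹⁹)(0.34)(3.0×10⁻⁵)/9.109×10⁻³¹ ≈ 1.8×10⁶ m/s.

v ≈ 1.8×10⁶ m/s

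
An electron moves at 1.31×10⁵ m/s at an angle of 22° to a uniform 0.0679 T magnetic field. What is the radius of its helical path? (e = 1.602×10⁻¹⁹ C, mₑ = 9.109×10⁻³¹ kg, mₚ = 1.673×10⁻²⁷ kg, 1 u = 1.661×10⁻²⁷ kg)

v⊥ = v sinθ = 1.31×10⁵·sin22° ≈ 4.907×10⁴ m/s.
r = m v⊥/(|q|B) = (9.109×10⁻³¹)(4.907×10⁴)/((1.602×10⁻¹⁹)(0.0679)) ≈ 4.11×10⁻⁶ m.

r ≈ 4.11×10⁻⁶ m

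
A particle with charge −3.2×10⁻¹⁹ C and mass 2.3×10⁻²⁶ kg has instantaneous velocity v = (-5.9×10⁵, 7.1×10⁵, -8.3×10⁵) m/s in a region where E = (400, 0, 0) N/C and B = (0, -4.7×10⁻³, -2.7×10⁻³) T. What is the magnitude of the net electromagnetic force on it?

v×B = (-5820, -1590, 2770) N/C.
E + v×B = (-5420, -1590, 2770) N/C.
F = q(E + v×B) = (−3.2×10⁻¹⁹ C)·(-5420, -1590, 2770) = (1.73×10⁻¹⁵, 5.10×10⁻¹⁶, -8.87×10⁻¹⁶) N.
|F| = 2.01×10⁻¹⁵ N.

|F| ≈ 2.01×10⁻¹⁵ N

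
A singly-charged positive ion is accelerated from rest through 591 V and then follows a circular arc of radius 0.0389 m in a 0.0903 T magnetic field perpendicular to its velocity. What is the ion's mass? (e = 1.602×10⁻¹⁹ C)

Combine |q|V = ½mv² and r = mv/(|q|B): eliminate v to get m = qB²r²/(2V).
m = (1.602×10⁻¹⁹)(0.0903)²(0.0389)²/(2·591) ≈ 1.67×10⁻²⁷ kg.

m ≈ 1.67×10⁻²⁷ kg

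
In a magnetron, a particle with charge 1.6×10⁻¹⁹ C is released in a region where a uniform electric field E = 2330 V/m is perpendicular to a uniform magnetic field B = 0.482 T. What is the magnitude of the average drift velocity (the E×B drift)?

v_d ≈ 4830 m/s

In crossed fields the guiding centre drifts at v_d = |E×B|/B² = E/B, independent of charge and mass.
v_d = 2330/0.482 = 4830 m/s.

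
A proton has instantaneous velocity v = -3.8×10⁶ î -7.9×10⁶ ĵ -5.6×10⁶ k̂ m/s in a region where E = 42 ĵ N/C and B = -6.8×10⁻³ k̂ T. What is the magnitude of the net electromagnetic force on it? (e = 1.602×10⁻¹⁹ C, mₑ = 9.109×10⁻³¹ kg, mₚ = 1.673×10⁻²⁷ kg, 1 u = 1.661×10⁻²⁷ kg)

|F| ≈ 9.55×10⁻¹⁵ N

v×B = (5.37×10⁴, -2.58×10⁴, 0) N/C.
E + v×B = (5.37×10⁴, -2.58×10⁴, 0) N/C.
F = q(E + v×B) = (1.602×10⁻¹⁹ C)·(5.37×10⁴, -2.58×10⁴, 0) = (8.61×10⁻¹⁵, -4.13×10⁻¹⁵, 0) N.
|F| = 9.55×10⁻¹⁵ N.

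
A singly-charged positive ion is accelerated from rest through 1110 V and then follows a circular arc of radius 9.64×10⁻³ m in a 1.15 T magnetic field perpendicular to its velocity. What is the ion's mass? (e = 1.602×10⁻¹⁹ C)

m ≈ 8.87×10⁻²⁷ kg

Combine |q|V = ½mv² and r = mv/(|q|B): eliminate v to get m = qB²r²/(2V).
m = (1.602×10⁻¹⁹)(1.15)²(9.64×10⁻³)²/(2·1110) ≈ 8.87×10⁻²⁷ kg.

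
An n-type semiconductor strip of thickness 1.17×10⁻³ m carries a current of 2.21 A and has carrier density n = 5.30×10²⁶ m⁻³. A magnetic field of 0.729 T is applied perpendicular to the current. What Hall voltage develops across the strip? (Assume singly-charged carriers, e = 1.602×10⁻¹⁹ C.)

V_H = IB/(n e t).
V_H = (2.21)(0.729)/((5.30×10²⁶)(1.602×10⁻¹⁹)(1.17×10⁻³)) ≈ 1.62×10⁻⁵ V.

V_H ≈ 1.62×10⁻⁵ V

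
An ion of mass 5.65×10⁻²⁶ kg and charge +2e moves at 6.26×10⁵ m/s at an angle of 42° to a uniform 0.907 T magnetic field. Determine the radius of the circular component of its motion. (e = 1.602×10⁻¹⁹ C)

v⊥ = v sinθ = 6.26×10⁵·sin42° ≈ 4.189×10⁵ m/s.
r = m v⊥/(|q|B) = (5.65×10⁻²⁶)(4.189×10⁵)/((3.204×10⁻¹⁹)(0.907)) ≈ 0.0814 m.

r ≈ 0.0814 m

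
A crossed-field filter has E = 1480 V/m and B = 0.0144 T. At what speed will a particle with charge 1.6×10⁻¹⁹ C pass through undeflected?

Zero net Lorentz force requires |qE| = |q v×B|, i.e. E = vB.
v = E/B = 1480/0.0144 = 1.03×10⁵ m/s.

v = 1.03×10⁵ m/s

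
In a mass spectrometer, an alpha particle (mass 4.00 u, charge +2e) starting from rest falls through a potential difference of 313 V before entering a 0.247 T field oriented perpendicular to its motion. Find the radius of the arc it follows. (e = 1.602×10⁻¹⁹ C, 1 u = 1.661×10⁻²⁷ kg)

r ≈ 0.0146 m

Acceleration: |q|V = ½mv² ⇒ v = √(2|q|V/m) = √(2·3.204×10⁻¹⁹·313/6.644×10⁻²⁷) ≈ 1.737×10⁵ m/s.
In the field: r = mv/(|q|B) = (6.644×10⁻²⁷)(1.737×10⁵)/((3.204×10⁻¹⁹)(0.247)) ≈ 0.0146 m.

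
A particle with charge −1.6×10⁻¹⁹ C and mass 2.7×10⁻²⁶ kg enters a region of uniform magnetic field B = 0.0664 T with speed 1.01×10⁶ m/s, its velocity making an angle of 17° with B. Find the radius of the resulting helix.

r ≈ 0.750 m

v⊥ = v sinθ = 1.01×10⁶·sin17° ≈ 2.953×10⁵ m/s.
r = m v⊥/(|q|B) = (2.7×10⁻²⁶)(2.953×10⁵)/((1.6×10⁻¹⁹)(0.0664)) ≈ 0.750 m.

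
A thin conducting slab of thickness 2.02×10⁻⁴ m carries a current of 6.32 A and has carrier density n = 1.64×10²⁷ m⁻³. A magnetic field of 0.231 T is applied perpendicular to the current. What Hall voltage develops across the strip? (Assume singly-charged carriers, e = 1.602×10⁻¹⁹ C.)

V_H = IB/(n e t).
V_H = (6.32)(0.231)/((1.64×10²⁷)(1.602×10⁻¹⁹)(2.02×10⁻⁴)) ≈ 2.75×10⁻⁵ V.

V_H ≈ 2.75×10⁻⁵ V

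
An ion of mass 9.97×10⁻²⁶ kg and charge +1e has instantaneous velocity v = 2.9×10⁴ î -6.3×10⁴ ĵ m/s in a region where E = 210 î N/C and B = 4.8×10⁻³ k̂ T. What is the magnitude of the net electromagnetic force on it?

|F| ≈ 2.68×10⁻¹⁷ N

v×B = (-302, -139, 0) N/C.
E + v×B = (-92.4, -139, 0) N/C.
F = q(E + v×B) = (1.602×10⁻¹⁹ C)·(-92.4, -139, 0) = (-1.48×10⁻¹⁷, -2.23×10⁻¹⁷, 0) N.
|F| = 2.68×10⁻¹⁷ N.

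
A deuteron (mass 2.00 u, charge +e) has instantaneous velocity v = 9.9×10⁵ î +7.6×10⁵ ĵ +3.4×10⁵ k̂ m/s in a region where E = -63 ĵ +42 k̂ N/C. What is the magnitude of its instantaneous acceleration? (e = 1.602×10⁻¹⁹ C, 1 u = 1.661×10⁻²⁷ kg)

Only an electric field acts, so F = qE = (1.602×10⁻¹⁹ C)·(0, -63.0, 42.0) = (0, -1.01×10⁻¹⁷, 6.73×10⁻¹⁸) N.
|a| = |F|/m = 1.213×10⁻¹⁷/3.322×10⁻²⁷ ≈ 3.65×10⁹ m/s².

|a| ≈ 3.65×10⁹ m/s²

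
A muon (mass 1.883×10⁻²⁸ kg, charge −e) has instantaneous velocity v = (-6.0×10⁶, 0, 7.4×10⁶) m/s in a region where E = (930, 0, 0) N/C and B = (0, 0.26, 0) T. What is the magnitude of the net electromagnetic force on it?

v×B = (-1.92×10⁶, 0, -1.56×10⁶) N/C.
E + v×B = (-1.92×10⁶, 0, -1.56×10⁶) N/C.
F = q(E + v×B) = (−1.602×10⁻¹⁹ C)·(-1.92×10⁶, 0, -1.56×10⁶) = (3.08×10⁻¹³, 0, 2.50×10⁻¹³) N.
|F| = 3.97×10⁻¹³ N.

|F| ≈ 3.97×10⁻¹³ N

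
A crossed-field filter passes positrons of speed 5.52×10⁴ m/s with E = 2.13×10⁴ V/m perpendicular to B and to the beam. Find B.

B = 0.386 T

Balance of forces in the selector: qE = qvB ⇒ B = E/v.
B = 2.13×10⁴/5.52×10⁴ = 0.386 T.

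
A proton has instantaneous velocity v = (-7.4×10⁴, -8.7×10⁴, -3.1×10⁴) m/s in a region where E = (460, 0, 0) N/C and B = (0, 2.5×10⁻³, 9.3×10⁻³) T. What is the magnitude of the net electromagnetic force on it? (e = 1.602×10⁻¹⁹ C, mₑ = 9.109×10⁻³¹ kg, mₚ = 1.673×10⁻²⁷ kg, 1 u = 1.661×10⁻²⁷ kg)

|F| ≈ 1.22×10⁻¹⁶ N

v×B = (-732, 688, -185) N/C.
E + v×B = (-272, 688, -185) N/C.
F = q(E + v×B) = (1.602×10⁻¹⁹ C)·(-272, 688, -185) = (-4.35×10⁻¹⁷, 1.10×10⁻¹⁶, -2.96×10⁻¹⁷) N.
|F| = 1.22×10⁻¹⁶ N.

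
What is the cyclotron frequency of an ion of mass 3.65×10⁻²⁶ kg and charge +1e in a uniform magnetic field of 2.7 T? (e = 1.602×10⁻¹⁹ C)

f = |q|B/(2πm).
f = (1.602×10⁻¹⁹)(2.7)/(2π·3.65×10⁻²⁶) ≈ 1.9×10⁶ Hz.

f ≈ 1.9×10⁶ Hz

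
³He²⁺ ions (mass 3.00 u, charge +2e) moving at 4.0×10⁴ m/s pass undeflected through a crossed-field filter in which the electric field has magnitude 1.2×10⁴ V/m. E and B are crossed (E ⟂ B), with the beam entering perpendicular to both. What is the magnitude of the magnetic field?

B = 0.30 T

Balance of forces in the selector: qE = qvB ⇒ B = E/v.
B = 1.2×10⁴/4.0×10⁴ = 0.30 T.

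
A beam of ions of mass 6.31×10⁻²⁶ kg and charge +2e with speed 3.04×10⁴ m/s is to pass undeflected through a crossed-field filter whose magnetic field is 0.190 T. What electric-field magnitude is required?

For straight-line motion qE = qvB, so E = vB.
E = 3.04×10⁴ × 0.190 = 5780 V/m.

E = 5780 V/m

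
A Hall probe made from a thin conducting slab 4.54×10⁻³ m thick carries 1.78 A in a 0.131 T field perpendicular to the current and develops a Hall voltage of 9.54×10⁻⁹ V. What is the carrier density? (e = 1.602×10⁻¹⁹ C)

n ≈ 3.36×10²⁸ m⁻³

From V_H = IB/(n e t), n = IB/(V_H e t).
n = (1.78)(0.131)/((9.54×10⁻⁹)(1.602×10⁻¹⁹)(4.54×10⁻³)) ≈ 3.36×10²⁸ m⁻³.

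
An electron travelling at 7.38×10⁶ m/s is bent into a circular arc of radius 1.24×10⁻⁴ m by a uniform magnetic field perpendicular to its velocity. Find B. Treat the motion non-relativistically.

From |q|vB = mv²/r, B = mv/(|q|r).
B = (9.109×10⁻³¹)(7.38×10⁶)/((1.602×10⁻¹⁹)(1.24×10⁻⁴)) ≈ 0.338 T.

B ≈ 0.338 T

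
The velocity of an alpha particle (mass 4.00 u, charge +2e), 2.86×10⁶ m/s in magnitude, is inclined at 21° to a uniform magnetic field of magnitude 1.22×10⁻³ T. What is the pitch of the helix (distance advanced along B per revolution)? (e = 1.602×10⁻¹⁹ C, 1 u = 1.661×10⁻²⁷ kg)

v∥ = v cosθ = 2.86×10⁶·cos21° ≈ 2.670×10⁶ m/s.
T = 2πm/(|q|B) = 2π(6.644×10⁻²⁷)/((3.204×10⁻¹⁹)(1.22×10⁻³)) ≈ 1.068×10⁻⁴ s.
pitch = v∥ T = (2.670×10⁶)(1.068×10⁻⁴) ≈ 285 m.

p ≈ 285 m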